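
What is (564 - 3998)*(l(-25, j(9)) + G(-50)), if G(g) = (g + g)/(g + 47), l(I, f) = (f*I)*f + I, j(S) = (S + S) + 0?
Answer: 83360350/3 ≈ 2.7787e+7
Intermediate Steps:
j(S) = 2*S (j(S) = 2*S + 0 = 2*S)
l(I, f) = I + I*f² (l(I, f) = (I*f)*f + I = I*f² + I = I + I*f²)
G(g) = 2*g/(47 + g) (G(g) = (2*g)/(47 + g) = 2*g/(47 + g))
(564 - 3998)*(l(-25, j(9)) + G(-50)) = (564 - 3998)*(-25*(1 + (2*9)²) + 2*(-50)/(47 - 50)) = -3434*(-25*(1 + 18²) + 2*(-50)/(-3)) = -3434*(-25*(1 + 324) + 2*(-50)*(-⅓)) = -3434*(-25*325 + 100/3) = -3434*(-8125 + 100/3) = -3434*(-24275/3) = 83360350/3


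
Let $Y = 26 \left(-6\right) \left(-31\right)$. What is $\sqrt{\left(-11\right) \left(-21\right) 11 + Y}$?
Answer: $\sqrt{7377} \approx 85.889$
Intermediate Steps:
$Y = 4836$ ($Y = \left(-156\right) \left(-31\right) = 4836$)
$\sqrt{\left(-11\right) \left(-21\right) 11 + Y} = \sqrt{\left(-11\right) \left(-21\right) 11 + 4836} = \sqrt{231 \cdot 11 + 4836} = \sqrt{2541 + 4836} = \sqrt{7377}$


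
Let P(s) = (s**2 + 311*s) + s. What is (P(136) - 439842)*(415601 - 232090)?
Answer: -69534887054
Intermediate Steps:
P(s) = s**2 + 312*s
(P(136) - 439842)*(415601 - 232090) = (136*(312 + 136) - 439842)*(415601 - 232090) = (136*448 - 439842)*183511 = (60928 - 439842)*183511 = -378914*183511 = -69534887054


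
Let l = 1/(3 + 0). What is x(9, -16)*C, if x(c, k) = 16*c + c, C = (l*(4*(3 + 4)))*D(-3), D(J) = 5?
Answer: 7140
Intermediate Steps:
l = ⅓ (l = 1/3 = ⅓ ≈ 0.33333)
C = 140/3 (C = ((4*(3 + 4))/3)*5 = ((4*7)/3)*5 = ((⅓)*28)*5 = (28/3)*5 = 140/3 ≈ 46.667)
x(c, k) = 17*c
x(9, -16)*C = (17*9)*(140/3) = 153*(140/3) = 7140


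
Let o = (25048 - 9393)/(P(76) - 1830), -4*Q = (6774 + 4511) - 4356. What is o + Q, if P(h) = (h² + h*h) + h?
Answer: -33913861/19596 ≈ -1730.7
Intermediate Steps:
P(h) = h + 2*h² (P(h) = (h² + h²) + h = 2*h² + h = h + 2*h²)
Q = -6929/4 (Q = -((6774 + 4511) - 4356)/4 = -(11285 - 4356)/4 = -¼*6929 = -6929/4 ≈ -1732.3)
o = 15655/9798 (o = (25048 - 9393)/(76*(1 + 2*76) - 1830) = 15655/(76*(1 + 152) - 1830) = 15655/(76*153 - 1830) = 15655/(11628 - 1830) = 15655/9798 ≈ 1.5978)
o + Q = 15655/9798 - 6929/4 = -33913861/19596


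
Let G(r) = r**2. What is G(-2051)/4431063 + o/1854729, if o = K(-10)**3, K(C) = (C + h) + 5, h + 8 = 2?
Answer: 371247958156/391353383187 ≈ 0.94863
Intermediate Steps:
h = -6 (h = -8 + 2 = -6)
K(C) = -1 + C (K(C) = (C - 6) + 5 = (-6 + C) + 5 = -1 + C)
o = -1331 (o = (-1 - 10)**3 = (-11)**3 = -1331)
G(-2051)/4431063 + o/1854729 = (-2051)**2/4431063 - 1331/1854729 = 4206601*(1/4431063) - 1331*1/1854729 = 600943/633009 - 1331/1854729 = 371247958156/391353383187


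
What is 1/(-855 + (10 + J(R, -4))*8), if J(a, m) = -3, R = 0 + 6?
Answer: -1/799 ≈ -0.0012516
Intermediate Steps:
R = 6
1/(-855 + (10 + J(R, -4))*8) = 1/(-855 + (10 - 3)*8) = 1/(-855 + 7*8) = 1/(-855 + 56) = 1/(-799) = -1/799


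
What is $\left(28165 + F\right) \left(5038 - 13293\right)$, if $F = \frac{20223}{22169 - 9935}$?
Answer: $- \frac{948199108805}{4078} \approx -2.3252 \cdot 10^{8}$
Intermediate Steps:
$F = \frac{6741}{4078}$ ($F = \frac{20223}{12234} = 20223 \cdot \frac{1}{12234} = \frac{6741}{4078} \approx 1.653$)
$\left(28165 + F\right) \left(5038 - 13293\right) = \left(28165 + \frac{6741}{4078}\right) \left(5038 - 13293\right) = \frac{114863611}{4078} \left(-8255\right) = - \frac{948199108805}{4078}$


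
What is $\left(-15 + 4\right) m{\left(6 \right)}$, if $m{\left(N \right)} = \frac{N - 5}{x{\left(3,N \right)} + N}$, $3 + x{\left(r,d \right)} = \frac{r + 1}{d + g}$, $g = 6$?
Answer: $- \frac{33}{10} \approx -3.3$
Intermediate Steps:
$x{\left(r,d \right)} = -3 + \frac{1 + r}{6 + d}$ ($x{\left(r,d \right)} = -3 + \frac{r + 1}{d + 6} = -3 + \frac{1 + r}{6 + d}$)
$m{\left(N \right)} = \frac{-5 + N}{N + \frac{-14 - 3 N}{6 + N}}$ ($m{\left(N \right)} = \frac{N - 5}{\frac{-17 + 3 - 3 N}{6 + N} + N} = \frac{-5 + N}{\frac{-14 - 3 N}{6 + N} + N} = \frac{-5 + N}{N + \frac{-14 - 3 N}{6 + N}}$)
$\left(-15 + 4\right) m{\left(6 \right)} = \left(-15 + 4\right) \frac{-30 + 6 + 6^{2}}{-14 + 6^{2} + 3 \cdot 6} = - 11 \frac{-30 + 6 + 36}{-14 + 36 + 18} = - 11 \cdot \frac{1}{40} \cdot 12 = \left(-11\right) \frac{3}{10} = - \frac{33}{10}$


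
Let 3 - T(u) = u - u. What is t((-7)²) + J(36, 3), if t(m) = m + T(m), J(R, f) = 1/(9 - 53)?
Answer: 2287/44 ≈ 51.977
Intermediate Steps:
T(u) = 3 (T(u) = 3 - (u - u) = 3 - 1*0 = 3 + 0 = 3)
J(R, f) = -1/44 (J(R, f) = 1/(-44) = -1/44)
t(m) = 3 + m (t(m) = m + 3 = 3 + m)
t((-7)²) + J(36, 3) = (3 + (-7)²) - 1/44 = (3 + 49) - 1/44 = 52 - 1/44 = 2287/44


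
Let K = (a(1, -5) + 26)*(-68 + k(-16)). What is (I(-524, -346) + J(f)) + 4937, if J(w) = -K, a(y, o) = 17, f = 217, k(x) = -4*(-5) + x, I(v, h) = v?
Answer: 7165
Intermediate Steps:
k(x) = 20 + x
K = -2752 (K = (17 + 26)*(-68 + (20 - 16)) = 43*(-68 + 4) = 43*(-64) = -2752)
J(w) = 2752 (J(w) = -1*(-2752) = 2752)
(I(-524, -346) + J(f)) + 4937 = (-524 + 2752) + 4937 = 2228 + 4937 = 7165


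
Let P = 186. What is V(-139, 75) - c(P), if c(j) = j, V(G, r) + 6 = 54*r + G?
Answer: 3719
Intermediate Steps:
V(G, r) = -6 + G + 54*r (V(G, r) = -6 + (54*r + G) = -6 + (G + 54*r) = -6 + G + 54*r)
V(-139, 75) - c(P) = (-6 - 139 + 54*75) - 1*186 = (-6 - 139 + 4050) - 186 = 3905 - 186 = 3719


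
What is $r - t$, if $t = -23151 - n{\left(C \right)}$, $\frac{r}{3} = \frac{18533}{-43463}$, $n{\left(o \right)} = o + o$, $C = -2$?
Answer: $\frac{1005982462}{43463} \approx 23146.0$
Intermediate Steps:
$n{\left(o \right)} = 2 o$
$r = - \frac{55599}{43463}$ ($r = 3 \frac{18533}{-43463} = 3 \cdot 18533 \left(- \frac{1}{43463}\right) = 3 \left(- \frac{18533}{43463}\right) = - \frac{55599}{43463} \approx -1.2792$)
$t = -23147$ ($t = -23151 - 2 \left(-2\right) = -23151 - -4 = -23151 + 4 = -23147$)
$r - t = - \frac{55599}{43463} - -23147 = - \frac{55599}{43463} + 23147 = \frac{1005982462}{43463}$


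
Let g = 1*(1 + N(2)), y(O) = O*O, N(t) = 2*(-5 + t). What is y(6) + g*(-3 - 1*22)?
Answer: 161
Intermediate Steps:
N(t) = -10 + 2*t
y(O) = O²
g = -5 (g = 1*(1 + (-10 + 2*2)) = 1*(1 + (-10 + 4)) = 1*(1 - 6) = 1*(-5) = -5)
y(6) + g*(-3 - 1*22) = 6² - 5*(-3 - 1*22) = 36 - 5*(-3 - 22) = 36 - 5*(-25) = 36 + 125 = 161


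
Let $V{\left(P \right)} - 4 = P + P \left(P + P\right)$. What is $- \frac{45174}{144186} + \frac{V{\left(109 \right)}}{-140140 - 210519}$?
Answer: $- \frac{3213851736}{8426686429} \approx -0.38139$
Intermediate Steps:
$V{\left(P \right)} = 4 + P + 2 P^{2}$ ($V{\left(P \right)} = 4 + \left(P + P \left(P + P\right)\right) = 4 + \left(P + P 2 P\right) = 4 + \left(P + 2 P^{2}\right) = 4 + P + 2 P^{2}$)
$- \frac{45174}{144186} + \frac{V{\left(109 \right)}}{-140140 - 210519} = - \frac{45174}{144186} + \frac{4 + 109 + 2 \cdot 109^{2}}{-140140 - 210519} = \left(-45174\right) \frac{1}{144186} + \frac{4 + 109 + 2 \cdot 11881}{-350659} = - \frac{7529}{24031} + \left(4 + 109 + 23762\right) \left(- \frac{1}{350659}\right) = - \frac{7529}{24031} + 23875 \left(- \frac{1}{350659}\right) = - \frac{7529}{24031} - \frac{23875}{350659} = - \frac{3213851736}{8426686429}$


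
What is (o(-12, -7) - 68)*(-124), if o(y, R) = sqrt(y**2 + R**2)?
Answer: 8432 - 124*sqrt(193) ≈ 6709.3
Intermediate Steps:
o(y, R) = sqrt(R**2 + y**2)
(o(-12, -7) - 68)*(-124) = (sqrt((-7)**2 + (-12)**2) - 68)*(-124) = (sqrt(49 + 144) - 68)*(-124) = (sqrt(193) - 68)*(-124) = (-68 + sqrt(193))*(-124) = 8432 - 124*sqrt(193)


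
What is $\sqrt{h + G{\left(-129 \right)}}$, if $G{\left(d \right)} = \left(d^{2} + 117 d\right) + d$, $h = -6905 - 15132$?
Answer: $13 i \sqrt{122} \approx 143.59 i$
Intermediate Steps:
$h = -22037$ ($h = -6905 - 15132 = -22037$)
$G{\left(d \right)} = d^{2} + 118 d$
$\sqrt{h + G{\left(-129 \right)}} = \sqrt{-22037 - 129 \left(118 - 129\right)} = \sqrt{-22037 - -1419} = \sqrt{-22037 + 1419} = \sqrt{-20618} = 13 i \sqrt{122}$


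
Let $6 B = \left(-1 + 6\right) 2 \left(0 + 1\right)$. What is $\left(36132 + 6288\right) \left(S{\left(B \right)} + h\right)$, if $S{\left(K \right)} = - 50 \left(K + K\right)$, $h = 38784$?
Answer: $1638147280$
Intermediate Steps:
$B = \frac{5}{3}$ ($B = \frac{\left(-1 + 6\right) 2 \left(0 + 1\right)}{6} = \frac{5 \cdot 2 \cdot 1}{6} = \frac{10 \cdot 1}{6} = \frac{1}{6} \cdot 10 = \frac{5}{3} \approx 1.6667$)
$S{\left(K \right)} = - 100 K$ ($S{\left(K \right)} = - 50 \cdot 2 K = - 100 K$)
$\left(36132 + 6288\right) \left(S{\left(B \right)} + h\right) = \left(36132 + 6288\right) \left(\left(-100\right) \frac{5}{3} + 38784\right) = 42420 \left(- \frac{500}{3} + 38784\right) = 42420 \cdot \frac{115852}{3} = 1638147280$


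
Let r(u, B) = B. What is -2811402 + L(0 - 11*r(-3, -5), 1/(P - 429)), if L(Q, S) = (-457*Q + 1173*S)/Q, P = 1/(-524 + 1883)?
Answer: -90163806951557/32065550 ≈ -2.8119e+6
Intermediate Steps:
P = 1/1359 ≈ 0.00073584
L(Q, S) = (-457*Q + 1173*S)/Q
-2811402 + L(0 - 11*r(-3, -5), 1/(P - 429)) = -2811402 + (-457 + 1173/((1/1359 - 429)*(0 - 11*(-5)))) = -2811402 + (-457 + 1173/((-583010/1359)*(0 + 55))) = -2811402 + (-457 + 1173*(-1359/583010)/55) = -2811402 + (-457 + 1173*(-1359/583010)*(1/55)) = -2811402 + (-457 - 1594107/32065550) = -2811402 - 14655550457/32065550 = -90163806951557/32065550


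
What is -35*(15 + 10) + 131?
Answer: -744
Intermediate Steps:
-35*(15 + 10) + 131 = -35*25 + 131 = -875 + 131 = -744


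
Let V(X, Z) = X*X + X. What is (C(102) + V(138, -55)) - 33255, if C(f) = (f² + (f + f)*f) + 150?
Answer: 17289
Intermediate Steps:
C(f) = 150 + 3*f² (C(f) = (f² + (2*f)*f) + 150 = (f² + 2*f²) + 150 = 3*f² + 150 = 150 + 3*f²)
V(X, Z) = X + X² (V(X, Z) = X² + X = X + X²)
(C(102) + V(138, -55)) - 33255 = ((150 + 3*102²) + 138*(1 + 138)) - 33255 = ((150 + 3*10404) + 138*139) - 33255 = ((150 + 31212) + 19182) - 33255 = (31362 + 19182) - 33255 = 50544 - 33255 = 17289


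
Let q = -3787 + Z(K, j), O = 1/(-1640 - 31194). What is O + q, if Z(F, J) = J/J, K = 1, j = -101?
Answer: -124309525/32834 ≈ -3786.0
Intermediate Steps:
Z(F, J) = 1
O = -1/32834 (O = 1/(-32834) = -1/32834 ≈ -3.0456e-5)
q = -3786 (q = -3787 + 1 = -3786)
O + q = -1/32834 - 3786 = -124309525/32834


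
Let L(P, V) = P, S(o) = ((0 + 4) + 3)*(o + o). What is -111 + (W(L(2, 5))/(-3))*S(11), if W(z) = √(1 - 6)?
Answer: -111 - 154*I*√5/3 ≈ -111.0 - 114.78*I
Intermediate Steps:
S(o) = 14*o (S(o) = (4 + 3)*(2*o) = 7*(2*o) = 14*o)
W(z) = I*√5 (W(z) = √(-5) = I*√5)
-111 + (W(L(2, 5))/(-3))*S(11) = -111 + ((I*√5)/(-3))*(14*11) = -111 + ((I*√5)*(-⅓))*154 = -111 - I*√5/3*154 = -111 - 154*I*√5/3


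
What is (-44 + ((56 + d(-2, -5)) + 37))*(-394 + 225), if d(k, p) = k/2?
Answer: -8112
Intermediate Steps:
d(k, p) = k/2 (d(k, p) = k*(1/2) = k/2)
(-44 + ((56 + d(-2, -5)) + 37))*(-394 + 225) = (-44 + ((56 + (1/2)*(-2)) + 37))*(-394 + 225) = (-44 + ((56 - 1) + 37))*(-169) = (-44 + (55 + 37))*(-169) = (-44 + 92)*(-169) = 48*(-169) = -8112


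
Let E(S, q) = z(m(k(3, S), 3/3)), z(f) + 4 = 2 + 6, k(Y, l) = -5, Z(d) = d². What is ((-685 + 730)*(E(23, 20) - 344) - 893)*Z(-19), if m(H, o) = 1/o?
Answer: -5845673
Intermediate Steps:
z(f) = 4 (z(f) = -4 + (2 + 6) = -4 + 8 = 4)
E(S, q) = 4
((-685 + 730)*(E(23, 20) - 344) - 893)*Z(-19) = ((-685 + 730)*(4 - 344) - 893)*(-19)² = (45*(-340) - 893)*361 = (-15300 - 893)*361 = -16193*361 = -5845673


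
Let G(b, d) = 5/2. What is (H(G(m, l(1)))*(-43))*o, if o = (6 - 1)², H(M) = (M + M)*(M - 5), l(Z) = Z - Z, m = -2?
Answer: 26875/2 ≈ 13438.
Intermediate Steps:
l(Z) = 0
G(b, d) = 5/2 (G(b, d) = 5*(½) = 5/2)
H(M) = 2*M*(-5 + M) (H(M) = (2*M)*(-5 + M) = 2*M*(-5 + M))
o = 25 (o = 5² = 25)
(H(G(m, l(1)))*(-43))*o = ((2*(5/2)*(-5 + 5/2))*(-43))*25 = ((2*(5/2)*(-5/2))*(-43))*25 = -25/2*(-43)*25 = (1075/2)*25 = 26875/2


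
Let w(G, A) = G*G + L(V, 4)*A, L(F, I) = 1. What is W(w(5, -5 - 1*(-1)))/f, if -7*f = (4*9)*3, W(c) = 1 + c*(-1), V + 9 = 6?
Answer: 35/27 ≈ 1.2963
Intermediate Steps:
V = -3 (V = -9 + 6 = -3)
w(G, A) = A + G**2 (w(G, A) = G*G + 1*A = G**2 + A = A + G**2)
W(c) = 1 - c
f = -108/7 (f = -4*9*3/7 = -36*3/7 = -1/7*108 = -108/7 ≈ -15.429)
W(w(5, -5 - 1*(-1)))/f = (1 - ((-5 - 1*(-1)) + 5**2))/(-108/7) = (1 - ((-5 + 1) + 25))*(-7/108) = (1 - (-4 + 25))*(-7/108) = (1 - 1*21)*(-7/108) = (1 - 21)*(-7/108) = -20*(-7/108) = 35/27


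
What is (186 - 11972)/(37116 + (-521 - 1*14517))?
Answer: -71/133 ≈ -0.53383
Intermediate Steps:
(186 - 11972)/(37116 + (-521 - 1*14517)) = -11786/(37116 + (-521 - 14517)) = -11786/(37116 - 15038) = -11786/22078 = -11786*1/22078 = -71/133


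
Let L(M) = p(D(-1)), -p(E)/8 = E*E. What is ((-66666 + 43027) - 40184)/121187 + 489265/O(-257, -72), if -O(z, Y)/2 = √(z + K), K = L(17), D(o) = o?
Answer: -63823/121187 + 97853*I*√265/106 ≈ -0.52665 + 15028.0*I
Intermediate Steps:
p(E) = -8*E² (p(E) = -8*E*E = -8*E²)
L(M) = -8 (L(M) = -8*(-1)² = -8*1 = -8)
K = -8
O(z, Y) = -2*√(-8 + z) (O(z, Y) = -2*√(z - 8) = -2*√(-8 + z))
((-66666 + 43027) - 40184)/121187 + 489265/O(-257, -72) = ((-66666 + 43027) - 40184)/121187 + 489265/((-2*√(-8 - 257))) = (-23639 - 40184)*(1/121187) + 489265/((-2*I*√265)) = -63823*1/121187 + 489265/((-2*I*√265)) = -63823/121187 + 489265/((-2*I*√265)) = -63823/121187 + 489265*(I*√265/530) = -63823/121187 + 97853*I*√265/106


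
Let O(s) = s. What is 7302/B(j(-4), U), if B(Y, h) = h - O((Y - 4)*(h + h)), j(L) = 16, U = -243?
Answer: 2434/1863 ≈ 1.3065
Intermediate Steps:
B(Y, h) = h - 2*h*(-4 + Y) (B(Y, h) = h - (Y - 4)*(h + h) = h - (-4 + Y)*2*h = h - 2*h*(-4 + Y))
7302/B(j(-4), U) = 7302/((-243*(9 - 2*16))) = 7302/((-243*(9 - 32))) = 7302/((-243*(-23))) = 7302/5589 = 7302*(1/5589) = 2434/1863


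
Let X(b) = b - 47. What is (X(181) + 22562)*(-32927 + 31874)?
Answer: -23898888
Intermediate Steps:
X(b) = -47 + b
(X(181) + 22562)*(-32927 + 31874) = ((-47 + 181) + 22562)*(-32927 + 31874) = (134 + 22562)*(-1053) = 22696*(-1053) = -23898888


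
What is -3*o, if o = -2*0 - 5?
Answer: 15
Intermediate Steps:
o = -5 (o = 0 - 5 = -5)
-3*o = -3*(-5) = 15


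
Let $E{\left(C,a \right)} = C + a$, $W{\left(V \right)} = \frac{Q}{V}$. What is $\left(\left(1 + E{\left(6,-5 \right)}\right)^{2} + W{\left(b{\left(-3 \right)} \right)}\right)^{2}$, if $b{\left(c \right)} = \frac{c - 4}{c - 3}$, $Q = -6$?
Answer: $\frac{64}{49} \approx 1.3061$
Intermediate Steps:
$b{\left(c \right)} = \frac{-4 + c}{-3 + c}$
$W{\left(V \right)} = - \frac{6}{V}$
$\left(\left(1 + E{\left(6,-5 \right)}\right)^{2} + W{\left(b{\left(-3 \right)} \right)}\right)^{2} = \left(\left(1 + \left(6 - 5\right)\right)^{2} - \frac{6}{\frac{1}{-3 - 3} \left(-4 - 3\right)}\right)^{2} = \left(\left(1 + 1\right)^{2} - \frac{6}{\frac{1}{-6} \left(-7\right)}\right)^{2} = \left(2^{2} - \frac{6}{\left(- \frac{1}{6}\right) \left(-7\right)}\right)^{2} = \left(4 - \frac{6}{\frac{7}{6}}\right)^{2} = \left(4 - \frac{36}{7}\right)^{2} = \left(- \frac{8}{7}\right)^{2} = \frac{64}{49}$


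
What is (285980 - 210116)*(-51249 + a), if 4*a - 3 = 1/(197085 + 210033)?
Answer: -263805491286853/67853 ≈ -3.8879e+9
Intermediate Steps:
a = 1221355/1628472 (a = 3/4 + 1/(4*(197085 + 210033)) = 3/4 + (1/4)/407118 = 3/4 + (1/4)*(1/407118) = 3/4 + 1/1628472 = 1221355/1628472 ≈ 0.75000)
(285980 - 210116)*(-51249 + a) = (285980 - 210116)*(-51249 + 1221355/1628472) = 75864*(-83456340173/1628472) = -263805491286853/67853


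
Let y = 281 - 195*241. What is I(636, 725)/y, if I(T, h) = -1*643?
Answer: 643/46714 ≈ 0.013765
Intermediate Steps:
I(T, h) = -643
y = -46714 (y = 281 - 46995 = -46714)
I(636, 725)/y = -643/(-46714) = -643*(-1/46714) = 643/46714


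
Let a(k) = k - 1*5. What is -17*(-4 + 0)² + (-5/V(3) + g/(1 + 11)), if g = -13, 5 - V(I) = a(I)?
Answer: -22999/84 ≈ -273.80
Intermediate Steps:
a(k) = -5 + k (a(k) = k - 5 = -5 + k)
V(I) = 10 - I (V(I) = 5 - (-5 + I) = 5 + (5 - I) = 10 - I)
-17*(-4 + 0)² + (-5/V(3) + g/(1 + 11)) = -17*(-4 + 0)² + (-5/(10 - 1*3) - 13/(1 + 11)) = -17*(-4)² + (-5/(10 - 3) - 13/12) = -17*16 + (-5/7 - 13*1/12) = -272 + (-5*⅐ - 13/12) = -272 + (-5/7 - 13/12) = -272 - 151/84 = -22999/84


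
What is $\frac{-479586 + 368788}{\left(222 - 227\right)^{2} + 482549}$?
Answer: $- \frac{55399}{241287} \approx -0.2296$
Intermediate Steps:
$\frac{-479586 + 368788}{\left(222 - 227\right)^{2} + 482549} = - \frac{110798}{\left(-5\right)^{2} + 482549} = - \frac{110798}{25 + 482549} = - \frac{110798}{482574} = \left(-110798\right) \frac{1}{482574} = - \frac{55399}{241287}$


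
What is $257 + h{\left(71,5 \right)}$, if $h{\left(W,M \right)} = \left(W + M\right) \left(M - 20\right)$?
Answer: $-883$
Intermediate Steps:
$h{\left(W,M \right)} = \left(-20 + M\right) \left(M + W\right)$ ($h{\left(W,M \right)} = \left(M + W\right) \left(-20 + M\right) = \left(-20 + M\right) \left(M + W\right)$)
$257 + h{\left(71,5 \right)} = 257 + \left(5^{2} - 100 - 1420 + 5 \cdot 71\right) = 257 + \left(25 - 100 - 1420 + 355\right) = 257 - 1140 = -883$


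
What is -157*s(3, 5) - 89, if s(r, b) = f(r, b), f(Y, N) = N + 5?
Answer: -1659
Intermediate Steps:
f(Y, N) = 5 + N
s(r, b) = 5 + b
-157*s(3, 5) - 89 = -157*(5 + 5) - 89 = -157*10 - 89 = -1570 - 89 = -1659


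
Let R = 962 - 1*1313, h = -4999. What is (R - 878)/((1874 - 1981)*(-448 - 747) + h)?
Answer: -1229/122866 ≈ -0.010003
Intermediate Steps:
R = -351 (R = 962 - 1313 = -351)
(R - 878)/((1874 - 1981)*(-448 - 747) + h) = (-351 - 878)/((1874 - 1981)*(-448 - 747) - 4999) = -1229/(-107*(-1195) - 4999) = -1229/(127865 - 4999) = -1229/122866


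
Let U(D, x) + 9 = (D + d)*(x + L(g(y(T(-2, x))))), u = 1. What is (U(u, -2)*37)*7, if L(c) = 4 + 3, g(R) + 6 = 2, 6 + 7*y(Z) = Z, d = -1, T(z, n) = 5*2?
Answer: -2331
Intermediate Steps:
T(z, n) = 10
y(Z) = -6/7 + Z/7
g(R) = -4 (g(R) = -6 + 2 = -4)
L(c) = 7
U(D, x) = -9 + (-1 + D)*(7 + x) (U(D, x) = -9 + (D - 1)*(x + 7) = -9 + (-1 + D)*(7 + x))
(U(u, -2)*37)*7 = ((-16 - 1*(-2) + 7*1 + 1*(-2))*37)*7 = ((-16 + 2 + 7 - 2)*37)*7 = -9*37*7 = -333*7 = -2331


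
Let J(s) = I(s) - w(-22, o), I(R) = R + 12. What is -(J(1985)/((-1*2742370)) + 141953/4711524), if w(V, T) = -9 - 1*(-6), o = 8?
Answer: -37986460061/1292074207188 ≈ -0.029400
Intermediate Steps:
I(R) = 12 + R
w(V, T) = -3 (w(V, T) = -9 + 6 = -3)
J(s) = 15 + s (J(s) = (12 + s) - 1*(-3) = (12 + s) + 3 = 15 + s)
-(J(1985)/((-1*2742370)) + 141953/4711524) = -((15 + 1985)/((-1*2742370)) + 141953/4711524) = -(2000/(-2742370) + 141953*(1/4711524)) = -(2000*(-1/2742370) + 141953/4711524) = -(-200/274237 + 141953/4711524) = -1*37986460061/1292074207188 = -37986460061/1292074207188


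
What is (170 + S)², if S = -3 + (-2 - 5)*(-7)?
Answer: 46656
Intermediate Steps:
S = 46 (S = -3 - 7*(-7) = -3 + 49 = 46)
(170 + S)² = (170 + 46)² = 216² = 46656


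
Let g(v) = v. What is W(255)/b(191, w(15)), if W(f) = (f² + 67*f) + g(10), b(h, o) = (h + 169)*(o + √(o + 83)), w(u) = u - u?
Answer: 2053*√83/747 ≈ 25.038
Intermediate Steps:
w(u) = 0
b(h, o) = (169 + h)*(o + √(83 + o))
W(f) = 10 + f² + 67*f (W(f) = (f² + 67*f) + 10 = 10 + f² + 67*f)
W(255)/b(191, w(15)) = (10 + 255² + 67*255)/(169*0 + 169*√(83 + 0) + 191*0 + 191*√(83 + 0)) = (10 + 65025 + 17085)/(0 + 169*√83 + 0 + 191*√83) = 82120/((360*√83)) = 82120*(√83/29880) = 2053*√83/747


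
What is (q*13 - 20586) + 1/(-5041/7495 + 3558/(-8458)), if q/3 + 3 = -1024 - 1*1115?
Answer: -3608135919611/34651994 ≈ -1.0412e+5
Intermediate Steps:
q = -6426 (q = -9 + 3*(-1024 - 1*1115) = -9 + 3*(-1024 - 1115) = -9 + 3*(-2139) = -9 - 6417 = -6426)
(q*13 - 20586) + 1/(-5041/7495 + 3558/(-8458)) = (-6426*13 - 20586) + 1/(-5041/7495 + 3558/(-8458)) = (-83538 - 20586) + 1/(-5041*1/7495 + 3558*(-1/8458)) = -104124 + 1/(-5041/7495 - 1779/4229) = -104124 + 1/(-34651994/31696355) = -104124 - 31696355/34651994 = -3608135919611/34651994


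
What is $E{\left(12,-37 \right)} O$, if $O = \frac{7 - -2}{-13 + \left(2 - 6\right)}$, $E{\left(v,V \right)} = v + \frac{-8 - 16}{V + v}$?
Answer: $- \frac{2916}{425} \approx -6.8612$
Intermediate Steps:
$E{\left(v,V \right)} = v - \frac{24}{V + v}$
$O = - \frac{9}{17}$ ($O = \frac{7 + \left(-1 + 3\right)}{-13 - 4} = \frac{7 + 2}{-17} = 9 \left(- \frac{1}{17}\right) = - \frac{9}{17} \approx -0.52941$)
$E{\left(12,-37 \right)} O = \frac{-24 + 12^{2} - 444}{-37 + 12} \left(- \frac{9}{17}\right) = \frac{-24 + 144 - 444}{-25} \left(- \frac{9}{17}\right) = \left(- \frac{1}{25}\right) \left(-324\right) \left(- \frac{9}{17}\right) = \frac{324}{25} \left(- \frac{9}{17}\right) = - \frac{2916}{425}$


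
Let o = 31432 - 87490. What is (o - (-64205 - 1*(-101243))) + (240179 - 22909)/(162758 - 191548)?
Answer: -268045111/2879 ≈ -93104.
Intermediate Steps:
o = -56058
(o - (-64205 - 1*(-101243))) + (240179 - 22909)/(162758 - 191548) = (-56058 - (-64205 - 1*(-101243))) + (240179 - 22909)/(162758 - 191548) = (-56058 - (-64205 + 101243)) + 217270/(-28790) = (-56058 - 1*37038) + 217270*(-1/28790) = (-56058 - 37038) - 21727/2879 = -93096 - 21727/2879 = -268045111/2879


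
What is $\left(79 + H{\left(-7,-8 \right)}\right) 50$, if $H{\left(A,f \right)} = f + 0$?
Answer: $3550$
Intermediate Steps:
$H{\left(A,f \right)} = f$
$\left(79 + H{\left(-7,-8 \right)}\right) 50 = \left(79 - 8\right) 50 = 71 \cdot 50 = 3550$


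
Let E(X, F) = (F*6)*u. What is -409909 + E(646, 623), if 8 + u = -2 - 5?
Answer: -465979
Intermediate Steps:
u = -15 (u = -8 + (-2 - 5) = -8 - 7 = -15)
E(X, F) = -90*F (E(X, F) = (F*6)*(-15) = (6*F)*(-15) = -90*F)
-409909 + E(646, 623) = -409909 - 90*623 = -409909 - 56070 = -465979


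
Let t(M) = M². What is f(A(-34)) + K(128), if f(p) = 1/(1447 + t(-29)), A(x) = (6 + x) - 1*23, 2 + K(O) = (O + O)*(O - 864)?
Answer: -431100383/2288 ≈ -1.8842e+5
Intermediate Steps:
K(O) = -2 + 2*O*(-864 + O) (K(O) = -2 + (O + O)*(O - 864) = -2 + (2*O)*(-864 + O) = -2 + 2*O*(-864 + O))
A(x) = -17 + x (A(x) = (6 + x) - 23 = -17 + x)
f(p) = 1/2288 (f(p) = 1/(1447 + (-29)²) = 1/(1447 + 841) = 1/2288)
f(A(-34)) + K(128) = 1/2288 + (-2 - 1728*128 + 2*128²) = 1/2288 + (-2 - 221184 + 2*16384) = 1/2288 + (-2 - 221184 + 32768) = 1/2288 - 188418 = -431100383/2288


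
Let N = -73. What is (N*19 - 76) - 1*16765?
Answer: -18228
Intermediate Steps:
(N*19 - 76) - 1*16765 = (-73*19 - 76) - 1*16765 = (-1387 - 76) - 16765 = -1463 - 16765 = -18228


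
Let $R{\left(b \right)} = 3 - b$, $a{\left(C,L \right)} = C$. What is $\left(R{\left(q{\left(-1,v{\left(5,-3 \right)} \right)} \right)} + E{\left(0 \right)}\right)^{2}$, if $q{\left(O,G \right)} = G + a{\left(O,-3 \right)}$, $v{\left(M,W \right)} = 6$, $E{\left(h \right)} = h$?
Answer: $4$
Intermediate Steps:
$q{\left(O,G \right)} = G + O$
$\left(R{\left(q{\left(-1,v{\left(5,-3 \right)} \right)} \right)} + E{\left(0 \right)}\right)^{2} = \left(\left(3 - \left(6 - 1\right)\right) + 0\right)^{2} = \left(\left(3 - 5\right) + 0\right)^{2} = \left(-2 + 0\right)^{2} = \left(-2\right)^{2} = 4$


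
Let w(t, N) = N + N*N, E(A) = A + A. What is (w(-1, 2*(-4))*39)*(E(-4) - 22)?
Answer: -65520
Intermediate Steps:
E(A) = 2*A
w(t, N) = N + N²
(w(-1, 2*(-4))*39)*(E(-4) - 22) = (((2*(-4))*(1 + 2*(-4)))*39)*(2*(-4) - 22) = (-8*(1 - 8)*39)*(-8 - 22) = (-8*(-7)*39)*(-30) = (56*39)*(-30) = 2184*(-30) = -65520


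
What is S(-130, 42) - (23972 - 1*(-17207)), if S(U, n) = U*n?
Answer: -46639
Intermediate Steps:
S(-130, 42) - (23972 - 1*(-17207)) = -130*42 - (23972 - 1*(-17207)) = -5460 - (23972 + 17207) = -5460 - 1*41179 = -5460 - 41179 = -46639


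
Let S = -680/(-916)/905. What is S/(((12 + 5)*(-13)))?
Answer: -2/538837 ≈ -3.7117e-6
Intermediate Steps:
S = 34/41449 (S = -680*(-1/916)*(1/905) = (170/229)*(1/905) = 34/41449 ≈ 0.00082028)
S/(((12 + 5)*(-13))) = 34/(41449*(((12 + 5)*(-13)))) = 34/(41449*((17*(-13)))) = (34/41449)/(-221) = (34/41449)*(-1/221) = -2/538837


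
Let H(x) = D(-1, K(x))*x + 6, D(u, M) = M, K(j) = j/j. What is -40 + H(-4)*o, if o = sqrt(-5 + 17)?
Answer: -40 + 4*sqrt(3) ≈ -33.072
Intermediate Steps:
K(j) = 1
H(x) = 6 + x (H(x) = 1*x + 6 = x + 6 = 6 + x)
o = 2*sqrt(3) (o = sqrt(12) = 2*sqrt(3) ≈ 3.4641)
-40 + H(-4)*o = -40 + (6 - 4)*(2*sqrt(3)) = -40 + 2*(2*sqrt(3)) = -40 + 4*sqrt(3)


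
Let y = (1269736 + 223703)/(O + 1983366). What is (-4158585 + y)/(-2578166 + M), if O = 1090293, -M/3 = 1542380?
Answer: 2130345119846/3691108939109 ≈ 0.57716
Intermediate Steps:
M = -4627140 (M = -3*1542380 = -4627140)
y = 497813/1024553 (y = (1269736 + 223703)/(1090293 + 1983366) = 1493439/3073659 = 1493439*(1/3073659) = 497813/1024553 ≈ 0.48588)
(-4158585 + y)/(-2578166 + M) = (-4158585 + 497813/1024553)/(-2578166 - 4627140) = -4260690239692/1024553/(-7205306) = -4260690239692/1024553*(-1/7205306) = 2130345119846/3691108939109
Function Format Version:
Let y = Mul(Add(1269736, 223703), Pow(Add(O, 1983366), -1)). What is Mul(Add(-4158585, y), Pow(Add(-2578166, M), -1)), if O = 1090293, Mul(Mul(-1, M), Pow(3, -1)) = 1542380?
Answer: Rational(2130345119846, 3691108939109) ≈ 0.57716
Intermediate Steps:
M = -4627140 (M = Mul(-3, 1542380) = -4627140)
y = Rational(497813, 1024553) (y = Mul(Add(1269736, 223703), Pow(Add(1090293, 1983366), -1)) = Mul(1493439, Pow(3073659, -1)) = Mul(1493439, Rational(1, 3073659)) = Rational(497813, 1024553) ≈ 0.48588)
Mul(Add(-4158585, y), Pow(Add(-2578166, M), -1)) = Mul(Add(-4158585, Rational(497813, 1024553)), Pow(Add(-2578166, -4627140), -1)) = Mul(Rational(-4260690239692, 1024553), Pow(-7205306, -1)) = Mul(Rational(-4260690239692, 1024553), Rational(-1, 7205306)) = Rational(2130345119846, 3691108939109)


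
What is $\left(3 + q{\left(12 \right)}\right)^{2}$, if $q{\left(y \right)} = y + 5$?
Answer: $400$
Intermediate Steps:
$q{\left(y \right)} = 5 + y$
$\left(3 + q{\left(12 \right)}\right)^{2} = \left(3 + \left(5 + 12\right)\right)^{2} = \left(3 + 17\right)^{2} = 20^{2} = 400$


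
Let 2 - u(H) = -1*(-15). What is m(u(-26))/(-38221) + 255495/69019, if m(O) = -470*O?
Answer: 9343568305/2637975199 ≈ 3.5419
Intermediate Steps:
u(H) = -13 (u(H) = 2 - (-1)*(-15) = 2 - 1*15 = 2 - 15 = -13)
m(u(-26))/(-38221) + 255495/69019 = -470*(-13)/(-38221) + 255495/69019 = 6110*(-1/38221) + 255495*(1/69019) = -6110/38221 + 255495/69019 = 9343568305/2637975199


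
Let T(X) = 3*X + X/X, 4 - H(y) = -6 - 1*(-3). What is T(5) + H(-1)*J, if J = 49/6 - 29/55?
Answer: 22927/330 ≈ 69.476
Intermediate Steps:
J = 2521/330 (J = 49*(⅙) - 29*1/55 = 49/6 - 29/55 = 2521/330 ≈ 7.6394)
H(y) = 7 (H(y) = 4 - (-6 - 1*(-3)) = 4 - (-6 + 3) = 4 - 1*(-3) = 4 + 3 = 7)
T(X) = 1 + 3*X (T(X) = 3*X + 1 = 1 + 3*X)
T(5) + H(-1)*J = (1 + 3*5) + 7*(2521/330) = (1 + 15) + 17647/330 = 16 + 17647/330 = 22927/330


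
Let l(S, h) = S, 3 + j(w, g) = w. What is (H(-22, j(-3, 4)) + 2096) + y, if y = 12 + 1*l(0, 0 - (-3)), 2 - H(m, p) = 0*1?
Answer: 2110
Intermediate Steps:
j(w, g) = -3 + w
H(m, p) = 2 (H(m, p) = 2 - 0 = 2 - 1*0 = 2 + 0 = 2)
y = 12 (y = 12 + 1*0 = 12 + 0 = 12)
(H(-22, j(-3, 4)) + 2096) + y = (2 + 2096) + 12 = 2098 + 12 = 2110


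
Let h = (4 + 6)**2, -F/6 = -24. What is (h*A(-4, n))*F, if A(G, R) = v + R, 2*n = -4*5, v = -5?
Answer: -216000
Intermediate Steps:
F = 144 (F = -6*(-24) = 144)
n = -10 (n = (-4*5)/2 = (1/2)*(-20) = -10)
A(G, R) = -5 + R
h = 100 (h = 10**2 = 100)
(h*A(-4, n))*F = (100*(-5 - 10))*144 = (100*(-15))*144 = -1500*144 = -216000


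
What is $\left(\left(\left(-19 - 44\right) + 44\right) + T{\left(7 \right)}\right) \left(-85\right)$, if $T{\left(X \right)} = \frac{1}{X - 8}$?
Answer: $1700$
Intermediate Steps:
$T{\left(X \right)} = \frac{1}{-8 + X}$
$\left(\left(\left(-19 - 44\right) + 44\right) + T{\left(7 \right)}\right) \left(-85\right) = \left(\left(\left(-19 - 44\right) + 44\right) + \frac{1}{-8 + 7}\right) \left(-85\right) = \left(\left(-63 + 44\right) + \frac{1}{-1}\right) \left(-85\right) = \left(-19 - 1\right) \left(-85\right) = \left(-20\right) \left(-85\right) = 1700$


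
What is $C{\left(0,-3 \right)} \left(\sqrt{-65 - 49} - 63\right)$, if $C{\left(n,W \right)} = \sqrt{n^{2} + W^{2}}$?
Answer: $-189 + 3 i \sqrt{114} \approx -189.0 + 32.031 i$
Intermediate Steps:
$C{\left(n,W \right)} = \sqrt{W^{2} + n^{2}}$
$C{\left(0,-3 \right)} \left(\sqrt{-65 - 49} - 63\right) = \sqrt{\left(-3\right)^{2} + 0^{2}} \left(\sqrt{-65 - 49} - 63\right) = \sqrt{9 + 0} \left(\sqrt{-114} - 63\right) = \sqrt{9} \left(i \sqrt{114} - 63\right) = 3 \left(-63 + i \sqrt{114}\right) = -189 + 3 i \sqrt{114}$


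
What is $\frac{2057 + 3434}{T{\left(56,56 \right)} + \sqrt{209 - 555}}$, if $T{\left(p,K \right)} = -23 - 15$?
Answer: $- \frac{104329}{895} - \frac{5491 i \sqrt{346}}{1790} \approx -116.57 - 57.061 i$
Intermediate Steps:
$T{\left(p,K \right)} = -38$ ($T{\left(p,K \right)} = -23 - 15 = -38$)
$\frac{2057 + 3434}{T{\left(56,56 \right)} + \sqrt{209 - 555}} = \frac{2057 + 3434}{-38 + \sqrt{209 - 555}} = \frac{5491}{-38 + \sqrt{-346}} = \frac{5491}{-38 + i \sqrt{346}}$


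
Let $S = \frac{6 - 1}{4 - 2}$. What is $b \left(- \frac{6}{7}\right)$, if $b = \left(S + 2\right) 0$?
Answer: $0$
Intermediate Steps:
$S = \frac{5}{2} \approx 2.5$
$b = 0$ ($b = \left(\frac{5}{2} + 2\right) 0 = \frac{9}{2} \cdot 0 = 0$)
$b \left(- \frac{6}{7}\right) = 0 \left(- \frac{6}{7}\right) = 0$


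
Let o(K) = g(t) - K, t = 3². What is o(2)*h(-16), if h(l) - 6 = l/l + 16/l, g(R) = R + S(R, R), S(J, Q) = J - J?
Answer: 42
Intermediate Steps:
S(J, Q) = 0
t = 9
g(R) = R (g(R) = R + 0 = R)
h(l) = 7 + 16/l (h(l) = 6 + (l/l + 16/l) = 6 + (1 + 16/l) = 7 + 16/l)
o(K) = 9 - K
o(2)*h(-16) = (9 - 1*2)*(7 + 16/(-16)) = (9 - 2)*(7 + 16*(-1/16)) = 7*(7 - 1) = 7*6 = 42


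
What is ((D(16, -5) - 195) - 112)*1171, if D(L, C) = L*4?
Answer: -284553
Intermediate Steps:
D(L, C) = 4*L
((D(16, -5) - 195) - 112)*1171 = ((4*16 - 195) - 112)*1171 = ((64 - 195) - 112)*1171 = (-131 - 112)*1171 = -243*1171 = -284553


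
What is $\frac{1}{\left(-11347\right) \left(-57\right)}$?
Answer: $\frac{1}{646779} \approx 1.5461 \cdot 10^{-6}$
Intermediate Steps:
$\frac{1}{\left(-11347\right) \left(-57\right)} = \frac{1}{646779}$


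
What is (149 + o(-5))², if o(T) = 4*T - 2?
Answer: 16129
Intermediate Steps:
o(T) = -2 + 4*T
(149 + o(-5))² = (149 + (-2 + 4*(-5)))² = (149 + (-2 - 20))² = (149 - 22)² = 127² = 16129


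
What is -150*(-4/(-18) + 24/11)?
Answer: -11900/33 ≈ -360.61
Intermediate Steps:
-150*(-4/(-18) + 24/11) = -150*(-4*(-1/18) + 24*(1/11)) = -150*(2/9 + 24/11) = -150*238/99 = -11900/33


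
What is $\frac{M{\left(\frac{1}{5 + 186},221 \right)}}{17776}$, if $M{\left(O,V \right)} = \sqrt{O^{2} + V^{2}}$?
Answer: $\frac{\sqrt{1781768522}}{3395216} \approx 0.012432$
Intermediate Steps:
$\frac{M{\left(\frac{1}{5 + 186},221 \right)}}{17776} = \frac{\sqrt{\left(\frac{1}{5 + 186}\right)^{2} + 221^{2}}}{17776} = \sqrt{\left(\frac{1}{191}\right)^{2} + 48841} \cdot \frac{1}{17776} = \sqrt{\frac{1}{36481} + 48841} \cdot \frac{1}{17776} = \sqrt{\frac{1781768522}{36481}} \cdot \frac{1}{17776} = \frac{\sqrt{1781768522}}{191} \cdot \frac{1}{17776} = \frac{\sqrt{1781768522}}{3395216}$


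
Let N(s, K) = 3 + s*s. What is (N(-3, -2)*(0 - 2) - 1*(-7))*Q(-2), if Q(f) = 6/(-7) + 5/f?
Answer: 799/14 ≈ 57.071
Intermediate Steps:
Q(f) = -6/7 + 5/f (Q(f) = 6*(-1/7) + 5/f = -6/7 + 5/f)
N(s, K) = 3 + s**2
(N(-3, -2)*(0 - 2) - 1*(-7))*Q(-2) = ((3 + (-3)**2)*(0 - 2) - 1*(-7))*(-6/7 + 5/(-2)) = ((3 + 9)*(-2) + 7)*(-6/7 + 5*(-1/2)) = (12*(-2) + 7)*(-6/7 - 5/2) = (-24 + 7)*(-47/14) = -17*(-47/14) = 799/14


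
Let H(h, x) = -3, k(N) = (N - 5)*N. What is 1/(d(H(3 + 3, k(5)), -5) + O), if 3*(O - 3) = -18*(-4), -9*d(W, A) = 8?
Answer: 9/235 ≈ 0.038298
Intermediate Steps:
k(N) = N*(-5 + N) (k(N) = (-5 + N)*N = N*(-5 + N))
d(W, A) = -8/9 (d(W, A) = -1/9*8 = -8/9)
O = 27 (O = 3 + (-18*(-4))/3 = 3 + (1/3)*72 = 3 + 24 = 27)
1/(d(H(3 + 3, k(5)), -5) + O) = 1/(-8/9 + 27) = 1/(235/9) = 9/235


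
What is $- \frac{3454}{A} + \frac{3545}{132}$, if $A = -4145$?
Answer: $\frac{15149953}{547140} \approx 27.689$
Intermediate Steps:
$- \frac{3454}{A} + \frac{3545}{132} = - \frac{3454}{-4145} + \frac{3545}{132} = \left(-3454\right) \left(- \frac{1}{4145}\right) + 3545 \cdot \frac{1}{132} = \frac{3454}{4145} + \frac{3545}{132} = \frac{15149953}{547140}$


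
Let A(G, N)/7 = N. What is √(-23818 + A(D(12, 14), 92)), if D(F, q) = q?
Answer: I*√23174 ≈ 152.23*I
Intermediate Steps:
A(G, N) = 7*N
√(-23818 + A(D(12, 14), 92)) = √(-23818 + 7*92) = √(-23818 + 644) = √(-23174) = I*√23174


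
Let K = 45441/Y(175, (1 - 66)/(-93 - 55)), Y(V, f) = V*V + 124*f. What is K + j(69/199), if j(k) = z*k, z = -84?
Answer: -2081563119/75297620 ≈ -27.644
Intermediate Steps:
Y(V, f) = V² + 124*f
j(k) = -84*k
K = 560439/378380 (K = 45441/(175² + 124*((1 - 66)/(-93 - 55))) = 45441/(30625 + 124*(-65/(-148))) = 45441/(30625 + 124*(-65*(-1/148))) = 45441/(30625 + 124*(65/148)) = 45441/(30625 + 2015/37) = 45441/(1135140/37) = 45441*(37/1135140) = 560439/378380 ≈ 1.4812)
K + j(69/199) = 560439/378380 - 5796/199 = -2081563119/75297620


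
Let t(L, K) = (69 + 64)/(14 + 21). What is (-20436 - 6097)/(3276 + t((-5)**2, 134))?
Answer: -132665/16399 ≈ -8.0898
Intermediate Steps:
t(L, K) = 19/5 (t(L, K) = 133/35 = 133*(1/35) = 19/5)
(-20436 - 6097)/(3276 + t((-5)**2, 134)) = (-20436 - 6097)/(3276 + 19/5) = -26533/16399/5 = -26533*5/16399 = -132665/16399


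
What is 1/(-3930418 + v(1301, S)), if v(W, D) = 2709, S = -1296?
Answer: -1/3927709 ≈ -2.5460e-7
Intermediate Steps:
1/(-3930418 + v(1301, S)) = 1/(-3930418 + 2709) = 1/(-3927709) = -1/3927709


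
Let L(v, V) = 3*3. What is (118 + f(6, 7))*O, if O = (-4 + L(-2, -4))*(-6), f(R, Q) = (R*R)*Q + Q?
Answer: -11310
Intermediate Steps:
L(v, V) = 9
f(R, Q) = Q + Q*R² (f(R, Q) = R²*Q + Q = Q*R² + Q = Q + Q*R²)
O = -30 (O = (-4 + 9)*(-6) = 5*(-6) = -30)
(118 + f(6, 7))*O = (118 + 7*(1 + 6²))*(-30) = (118 + 7*(1 + 36))*(-30) = (118 + 7*37)*(-30) = (118 + 259)*(-30) = 377*(-30) = -11310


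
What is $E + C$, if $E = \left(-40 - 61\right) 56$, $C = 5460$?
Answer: $-196$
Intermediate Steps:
$E = -5656$ ($E = \left(-101\right) 56 = -5656$)
$E + C = -5656 + 5460 = -196$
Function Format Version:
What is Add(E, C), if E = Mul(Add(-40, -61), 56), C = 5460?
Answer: -196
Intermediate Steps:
E = -5656 (E = Mul(-101, 56) = -5656)
Add(E, C) = Add(-5656, 5460) = -196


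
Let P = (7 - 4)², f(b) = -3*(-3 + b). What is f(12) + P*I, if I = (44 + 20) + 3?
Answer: 576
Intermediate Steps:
f(b) = 9 - 3*b
P = 9 (P = 3² = 9)
I = 67 (I = 64 + 3 = 67)
f(12) + P*I = (9 - 3*12) + 9*67 = (9 - 36) + 603 = -27 + 603 = 576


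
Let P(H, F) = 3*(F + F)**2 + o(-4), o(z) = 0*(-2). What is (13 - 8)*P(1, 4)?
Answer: 960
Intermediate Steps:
o(z) = 0
P(H, F) = 12*F**2 (P(H, F) = 3*(F + F)**2 + 0 = 3*(2*F)**2 + 0 = 3*(4*F**2) + 0 = 12*F**2 + 0 = 12*F**2)
(13 - 8)*P(1, 4) = (13 - 8)*(12*4**2) = 5*(12*16) = 5*192 = 960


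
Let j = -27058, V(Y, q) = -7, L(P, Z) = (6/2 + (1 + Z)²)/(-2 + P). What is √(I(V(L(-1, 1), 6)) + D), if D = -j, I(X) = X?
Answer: √27051 ≈ 164.47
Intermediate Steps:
L(P, Z) = (3 + (1 + Z)²)/(-2 + P) (L(P, Z) = (6*(½) + (1 + Z)²)/(-2 + P) = (3 + (1 + Z)²)/(-2 + P))
D = 27058 (D = -1*(-27058) = 27058)
√(I(V(L(-1, 1), 6)) + D) = √(-7 + 27058) = √27051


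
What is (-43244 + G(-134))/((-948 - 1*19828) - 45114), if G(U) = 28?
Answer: 21608/32945 ≈ 0.65588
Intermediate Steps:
(-43244 + G(-134))/((-948 - 1*19828) - 45114) = (-43244 + 28)/((-948 - 1*19828) - 45114) = -43216/((-948 - 19828) - 45114) = -43216/(-20776 - 45114) = -43216/(-65890) = -43216*(-1/65890) = 21608/32945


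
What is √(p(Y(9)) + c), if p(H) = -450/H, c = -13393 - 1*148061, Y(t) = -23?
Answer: 4*I*√5337426/23 ≈ 401.79*I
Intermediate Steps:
c = -161454 (c = -13393 - 148061 = -161454)
√(p(Y(9)) + c) = √(-450/(-23) - 161454) = √(-450*(-1/23) - 161454) = √(450/23 - 161454) = √(-3712992/23) = 4*I*√5337426/23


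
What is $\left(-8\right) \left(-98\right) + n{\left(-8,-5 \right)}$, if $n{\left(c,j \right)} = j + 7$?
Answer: $786$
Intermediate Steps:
$n{\left(c,j \right)} = 7 + j$
$\left(-8\right) \left(-98\right) + n{\left(-8,-5 \right)} = \left(-8\right) \left(-98\right) + \left(7 - 5\right) = 784 + 2 = 786$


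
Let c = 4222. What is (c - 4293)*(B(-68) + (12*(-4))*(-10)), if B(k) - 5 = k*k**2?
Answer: 22290237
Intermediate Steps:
B(k) = 5 + k**3 (B(k) = 5 + k*k**2 = 5 + k**3)
(c - 4293)*(B(-68) + (12*(-4))*(-10)) = (4222 - 4293)*((5 + (-68)**3) + (12*(-4))*(-10)) = -71*((5 - 314432) - 48*(-10)) = -71*(-314427 + 480) = -71*(-313947) = 22290237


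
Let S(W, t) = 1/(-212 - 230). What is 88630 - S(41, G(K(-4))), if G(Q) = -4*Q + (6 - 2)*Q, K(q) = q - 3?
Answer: 39174461/442 ≈ 88630.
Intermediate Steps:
K(q) = -3 + q
G(Q) = 0 (G(Q) = -4*Q + 4*Q = 0)
S(W, t) = -1/442 (S(W, t) = 1/(-442) = -1/442)
88630 - S(41, G(K(-4))) = 88630 - 1*(-1/442) = 88630 + 1/442 = 39174461/442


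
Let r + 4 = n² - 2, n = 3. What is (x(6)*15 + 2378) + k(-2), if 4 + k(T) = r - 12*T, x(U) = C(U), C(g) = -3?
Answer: 2356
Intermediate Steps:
x(U) = -3
r = 3 (r = -4 + (3² - 2) = -4 + (9 - 2) = -4 + 7 = 3)
k(T) = -1 - 12*T (k(T) = -4 + (3 - 12*T) = -1 - 12*T)
(x(6)*15 + 2378) + k(-2) = (-3*15 + 2378) + (-1 - 12*(-2)) = (-45 + 2378) + (-1 + 24) = 2333 + 23 = 2356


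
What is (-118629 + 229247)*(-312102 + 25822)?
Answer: -31667721040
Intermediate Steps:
(-118629 + 229247)*(-312102 + 25822) = 110618*(-286280) = -31667721040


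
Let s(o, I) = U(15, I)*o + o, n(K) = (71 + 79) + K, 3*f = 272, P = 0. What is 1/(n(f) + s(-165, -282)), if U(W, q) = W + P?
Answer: -3/7198 ≈ -0.00041678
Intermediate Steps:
f = 272/3 (f = (1/3)*272 = 272/3 ≈ 90.667)
n(K) = 150 + K
U(W, q) = W (U(W, q) = W + 0 = W)
s(o, I) = 16*o (s(o, I) = 15*o + o = 16*o)
1/(n(f) + s(-165, -282)) = 1/((150 + 272/3) + 16*(-165)) = 1/(722/3 - 2640) = 1/(-7198/3) = -3/7198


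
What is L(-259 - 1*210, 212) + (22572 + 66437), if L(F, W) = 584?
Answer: 89593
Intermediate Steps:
L(-259 - 1*210, 212) + (22572 + 66437) = 584 + (22572 + 66437) = 584 + 89009 = 89593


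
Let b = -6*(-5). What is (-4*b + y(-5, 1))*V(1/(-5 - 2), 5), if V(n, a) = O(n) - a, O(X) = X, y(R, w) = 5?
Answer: 4140/7 ≈ 591.43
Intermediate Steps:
V(n, a) = n - a
b = 30
(-4*b + y(-5, 1))*V(1/(-5 - 2), 5) = (-4*30 + 5)*(1/(-5 - 2) - 1*5) = (-120 + 5)*(1/(-7) - 5) = -115*(-⅐ - 5) = -115*(-36/7) = 4140/7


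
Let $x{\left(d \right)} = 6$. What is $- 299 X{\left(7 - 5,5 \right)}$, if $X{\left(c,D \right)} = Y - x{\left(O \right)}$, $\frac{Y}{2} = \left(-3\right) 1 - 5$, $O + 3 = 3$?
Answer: $6578$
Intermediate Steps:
$O = 0$ ($O = -3 + 3 = 0$)
$Y = -16$ ($Y = 2 \left(\left(-3\right) 1 - 5\right) = 2 \left(-3 - 5\right) = 2 \left(-8\right) = -16$)
$X{\left(c,D \right)} = -22$ ($X{\left(c,D \right)} = -16 - 6 = -22$)
$- 299 X{\left(7 - 5,5 \right)} = \left(-299\right) \left(-22\right) = 6578$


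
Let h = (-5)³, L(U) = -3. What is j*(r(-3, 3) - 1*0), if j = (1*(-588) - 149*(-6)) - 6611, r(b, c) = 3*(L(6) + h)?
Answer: 2421120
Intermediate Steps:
h = -125
r(b, c) = -384 (r(b, c) = 3*(-3 - 125) = 3*(-128) = -384)
j = -6305 (j = (-588 + 894) - 6611 = 306 - 6611 = -6305)
j*(r(-3, 3) - 1*0) = -6305*(-384 - 1*0) = -6305*(-384 + 0) = -6305*(-384) = 2421120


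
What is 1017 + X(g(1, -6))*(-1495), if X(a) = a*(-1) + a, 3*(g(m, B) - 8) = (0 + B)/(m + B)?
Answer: 1017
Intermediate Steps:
g(m, B) = 8 + B/(3*(B + m)) (g(m, B) = 8 + ((0 + B)/(m + B))/3 = 8 + (B/(B + m))/3 = 8 + B/(3*(B + m)))
X(a) = 0 (X(a) = -a + a = 0)
1017 + X(g(1, -6))*(-1495) = 1017 + 0*(-1495) = 1017 + 0 = 1017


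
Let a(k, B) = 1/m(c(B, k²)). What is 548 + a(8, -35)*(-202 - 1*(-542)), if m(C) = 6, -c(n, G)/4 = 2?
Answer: 1814/3 ≈ 604.67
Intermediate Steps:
c(n, G) = -8 (c(n, G) = -4*2 = -8)
a(k, B) = ⅙ (a(k, B) = 1/6 = ⅙)
548 + a(8, -35)*(-202 - 1*(-542)) = 548 + (-202 - 1*(-542))/6 = 548 + (-202 + 542)/6 = 548 + (⅙)*340 = 548 + 170/3 = 1814/3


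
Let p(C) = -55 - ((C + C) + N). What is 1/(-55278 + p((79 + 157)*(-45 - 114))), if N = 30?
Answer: 1/19685 ≈ 5.0800e-5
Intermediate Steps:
p(C) = -85 - 2*C (p(C) = -55 - ((C + C) + 30) = -55 - (2*C + 30) = -55 - (30 + 2*C) = -55 + (-30 - 2*C) = -85 - 2*C)
1/(-55278 + p((79 + 157)*(-45 - 114))) = 1/(-55278 + (-85 - 2*(79 + 157)*(-45 - 114))) = 1/(-55278 + (-85 - 472*(-159))) = 1/(-55278 + (-85 - 2*(-37524))) = 1/(-55278 + (-85 + 75048)) = 1/(-55278 + 74963) = 1/19685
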